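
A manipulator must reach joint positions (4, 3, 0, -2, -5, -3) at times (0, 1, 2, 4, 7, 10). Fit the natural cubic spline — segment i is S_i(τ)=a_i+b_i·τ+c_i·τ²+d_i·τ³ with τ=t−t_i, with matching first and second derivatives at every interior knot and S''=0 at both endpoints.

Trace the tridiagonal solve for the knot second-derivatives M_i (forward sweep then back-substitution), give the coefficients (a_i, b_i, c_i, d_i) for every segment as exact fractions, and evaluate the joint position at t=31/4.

  seg 0: a=4 b=-893/2361 c=0 d=-1468/2361
  seg 1: a=3 b=-5297/2361 c=-1468/787 d=2618/2361
  seg 2: a=0 b=-6251/2361 c=1150/787 d=-1505/4722
  seg 3: a=-2 b=-1481/2361 c=-355/787 d=2315/21249
  seg 4: a=-5 b=-926/2361 c=1250/2361 d=-1250/21249
S(31/4) = -126453/25184

Δ: Δ0=-1, Δ1=-3, Δ2=-1, Δ3=-1, Δ4=2/3
row 1: diag=4, rhs=-12; c'=1/4, d'=-3
row 2: denom=6−1·1/4=23/4; d'=(12−1·-3)/(23/4)=60/23
row 3: denom=10−2·8/23=214/23; d'=(0−2·60/23)/(214/23)=-60/107
row 4: denom=12−3·69/214=2361/214; d'=(10−3·-60/107)/(2361/214)=2500/2361
back: M4=2500/2361
back: M3=-60/107−69/214·2500/2361=-710/787
back: M2=60/23−8/23·-710/787=2300/787
back: M1=-3−1/4·2300/787=-2936/787
M: M0=0, M1=-2936/787, M2=2300/787, M3=-710/787, M4=2500/2361, M5=0
seg 0: a=4, c=M0/2=0, d=(M1−M0)/(6·1)=-1468/2361, b=Δ0−h0·(2M0+M1)/6=-893/2361
seg 1: a=3, c=M1/2=-1468/787, d=(M2−M1)/(6·1)=2618/2361, b=Δ1−h1·(2M1+M2)/6=-5297/2361
seg 2: a=0, c=M2/2=1150/787, d=(M3−M2)/(6·2)=-1505/4722, b=Δ2−h2·(2M2+M3)/6=-6251/2361
seg 3: a=-2, c=M3/2=-355/787, d=(M4−M3)/(6·3)=2315/21249, b=Δ3−h3·(2M3+M4)/6=-1481/2361
seg 4: a=-5, c=M4/2=1250/2361, d=(M5−M4)/(6·3)=-1250/21249, b=Δ4−h4·(2M4+M5)/6=-926/2361
t_q=31/4 → seg 4, τ=3/4; S=-5+-926/2361·τ+1250/2361·τ²+-1250/21249·τ³=-126453/25184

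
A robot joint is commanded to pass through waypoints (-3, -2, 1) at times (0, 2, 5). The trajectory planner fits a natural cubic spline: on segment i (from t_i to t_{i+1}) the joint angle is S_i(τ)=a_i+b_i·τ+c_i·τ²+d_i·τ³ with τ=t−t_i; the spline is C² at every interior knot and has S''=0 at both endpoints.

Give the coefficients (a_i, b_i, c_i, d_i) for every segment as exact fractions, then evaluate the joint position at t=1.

Δ: Δ0=1/2, Δ1=1
row 1: diag=10, rhs=3; c'=3/10, d'=3/10
back: M1=3/10
M: M0=0, M1=3/10, M2=0
seg 0: a=-3, c=M0/2=0, d=(M1−M0)/(6·2)=1/40, b=Δ0−h0·(2M0+M1)/6=2/5
seg 1: a=-2, c=M1/2=3/20, d=(M2−M1)/(6·3)=-1/60, b=Δ1−h1·(2M1+M2)/6=7/10
t_q=1 → seg 0, τ=1; S=-3+2/5·τ+0·τ²+1/40·τ³=-103/40

  seg 0: a=-3 b=2/5 c=0 d=1/40
  seg 1: a=-2 b=7/10 c=3/20 d=-1/60
S(1) = -103/40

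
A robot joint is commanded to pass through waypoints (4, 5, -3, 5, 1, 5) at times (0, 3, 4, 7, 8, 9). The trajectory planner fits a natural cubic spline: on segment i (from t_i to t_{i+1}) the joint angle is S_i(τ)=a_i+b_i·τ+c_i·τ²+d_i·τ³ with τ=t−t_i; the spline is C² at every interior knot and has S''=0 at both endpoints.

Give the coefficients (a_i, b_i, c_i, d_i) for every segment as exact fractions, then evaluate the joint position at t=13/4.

  seg 0: a=4 b=7159/1665 c=0 d=-6604/14985
  seg 1: a=5 b=-12653/1665 c=-6604/1665 d=1979/555
  seg 2: a=-3 b=-1610/333 c=11207/1665 d=-21131/14985
  seg 3: a=5 b=-4201/1665 c=-3308/555 d=1493/333
  seg 4: a=1 b=-1654/1665 c=4157/555 d=-4157/1665
S(13/4) = 103291/35520

Δ: Δ0=1/3, Δ1=-8, Δ2=8/3, Δ3=-4, Δ4=4
row 1: diag=8, rhs=-50; c'=1/8, d'=-25/4
row 2: denom=8−1·1/8=63/8; d'=(64−1·-25/4)/(63/8)=562/63
row 3: denom=8−3·8/21=48/7; d'=(-40−3·562/63)/(48/7)=-701/72
row 4: denom=4−1·7/48=185/48; d'=(48−1·-701/72)/(185/48)=8314/555
back: M4=8314/555
back: M3=-701/72−7/48·8314/555=-6616/555
back: M2=562/63−8/21·-6616/555=22414/1665
back: M1=-25/4−1/8·22414/1665=-13208/1665
M: M0=0, M1=-13208/1665, M2=22414/1665, M3=-6616/555, M4=8314/555, M5=0
seg 0: a=4, c=M0/2=0, d=(M1−M0)/(6·3)=-6604/14985, b=Δ0−h0·(2M0+M1)/6=7159/1665
seg 1: a=5, c=M1/2=-6604/1665, d=(M2−M1)/(6·1)=1979/555, b=Δ1−h1·(2M1+M2)/6=-12653/1665
seg 2: a=-3, c=M2/2=11207/1665, d=(M3−M2)/(6·3)=-21131/14985, b=Δ2−h2·(2M2+M3)/6=-1610/333
seg 3: a=5, c=M3/2=-3308/555, d=(M4−M3)/(6·1)=1493/333, b=Δ3−h3·(2M3+M4)/6=-4201/1665
seg 4: a=1, c=M4/2=4157/555, d=(M5−M4)/(6·1)=-4157/1665, b=Δ4−h4·(2M4+M5)/6=-1654/1665
t_q=13/4 → seg 1, τ=1/4; S=5+-12653/1665·τ+-6604/1665·τ²+1979/555·τ³=103291/35520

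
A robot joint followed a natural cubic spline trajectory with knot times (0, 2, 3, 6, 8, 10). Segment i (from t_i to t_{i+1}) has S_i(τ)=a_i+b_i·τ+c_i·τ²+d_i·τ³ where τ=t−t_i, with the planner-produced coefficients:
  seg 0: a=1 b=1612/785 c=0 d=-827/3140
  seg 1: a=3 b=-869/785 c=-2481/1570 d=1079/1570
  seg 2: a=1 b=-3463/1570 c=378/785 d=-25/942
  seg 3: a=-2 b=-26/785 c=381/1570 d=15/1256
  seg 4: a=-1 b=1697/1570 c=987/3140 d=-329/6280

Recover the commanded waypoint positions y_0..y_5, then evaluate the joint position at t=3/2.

y_0=1 y_1=3 y_2=1 y_3=-2 y_4=-1 y_5=2
S(3/2) = 80167/25120

y_0 = S_0(0) = a_0 = 1
y_1 = S_1(0) = a_1 = 3
y_2 = S_2(0) = a_2 = 1
y_3 = S_3(0) = a_3 = -2
y_4 = S_4(0) = a_4 = -1
y_5 = S_4(2) = 2
t_q=3/2 is in segment 0 (τ=3/2); S_0(τ)=80167/25120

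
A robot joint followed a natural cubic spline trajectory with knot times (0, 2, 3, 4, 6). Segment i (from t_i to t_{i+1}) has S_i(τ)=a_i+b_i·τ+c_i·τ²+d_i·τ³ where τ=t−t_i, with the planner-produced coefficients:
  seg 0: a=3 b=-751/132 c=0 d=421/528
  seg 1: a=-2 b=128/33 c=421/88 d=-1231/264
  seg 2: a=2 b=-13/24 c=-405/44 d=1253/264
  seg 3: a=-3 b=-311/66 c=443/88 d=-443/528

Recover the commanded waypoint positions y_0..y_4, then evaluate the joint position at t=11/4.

y_0 = S_0(0) = a_0 = 3
y_1 = S_1(0) = a_1 = -2
y_2 = S_2(0) = a_2 = 2
y_3 = S_3(0) = a_3 = -3
y_4 = S_3(2) = 1
t_q=11/4 is in segment 1 (τ=3/4); S_1(τ)=9197/5632

y_0=3 y_1=-2 y_2=2 y_3=-3 y_4=1
S(11/4) = 9197/5632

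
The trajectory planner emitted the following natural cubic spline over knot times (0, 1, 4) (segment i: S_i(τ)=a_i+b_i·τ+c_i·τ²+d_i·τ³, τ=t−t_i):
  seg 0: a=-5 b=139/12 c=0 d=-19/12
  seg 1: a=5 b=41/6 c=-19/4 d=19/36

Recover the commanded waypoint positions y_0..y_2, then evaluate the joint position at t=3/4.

y_0=-5 y_1=5 y_2=-3
S(3/4) = 773/256

y_0 = S_0(0) = a_0 = -5
y_1 = S_1(0) = a_1 = 5
y_2 = S_1(3) = -3
t_q=3/4 is in segment 0 (τ=3/4); S_0(τ)=773/256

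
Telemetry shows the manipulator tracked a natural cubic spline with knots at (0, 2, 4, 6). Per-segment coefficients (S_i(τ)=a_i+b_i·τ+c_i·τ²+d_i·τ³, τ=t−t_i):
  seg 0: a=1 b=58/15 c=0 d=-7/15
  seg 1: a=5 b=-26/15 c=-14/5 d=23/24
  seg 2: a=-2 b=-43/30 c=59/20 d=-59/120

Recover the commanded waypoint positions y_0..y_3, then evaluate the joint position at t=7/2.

y_0 = S_0(0) = a_0 = 1
y_1 = S_1(0) = a_1 = 5
y_2 = S_2(0) = a_2 = -2
y_3 = S_2(2) = 3
t_q=7/2 is in segment 1 (τ=3/2); S_1(τ)=-213/320

y_0=1 y_1=5 y_2=-2 y_3=3
S(7/2) = -213/320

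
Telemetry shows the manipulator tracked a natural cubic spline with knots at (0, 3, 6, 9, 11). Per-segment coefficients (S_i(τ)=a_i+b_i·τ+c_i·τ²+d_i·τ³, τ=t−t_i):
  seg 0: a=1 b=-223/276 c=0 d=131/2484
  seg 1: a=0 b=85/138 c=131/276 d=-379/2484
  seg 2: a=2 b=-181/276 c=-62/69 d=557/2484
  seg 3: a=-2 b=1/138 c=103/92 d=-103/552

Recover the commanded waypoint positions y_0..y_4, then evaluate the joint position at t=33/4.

y_0=1 y_1=0 y_2=2 y_3=-2 y_4=1
S(33/4) = -8657/5888

y_0 = S_0(0) = a_0 = 1
y_1 = S_1(0) = a_1 = 0
y_2 = S_2(0) = a_2 = 2
y_3 = S_3(0) = a_3 = -2
y_4 = S_3(2) = 1
t_q=33/4 is in segment 2 (τ=9/4); S_2(τ)=-8657/5888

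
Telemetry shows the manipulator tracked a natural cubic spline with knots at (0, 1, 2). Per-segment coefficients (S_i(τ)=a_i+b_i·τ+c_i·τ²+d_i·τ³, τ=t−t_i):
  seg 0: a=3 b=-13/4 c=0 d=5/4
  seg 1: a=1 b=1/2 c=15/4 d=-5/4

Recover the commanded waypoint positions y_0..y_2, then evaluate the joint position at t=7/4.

y_0 = S_0(0) = a_0 = 3
y_1 = S_1(0) = a_1 = 1
y_2 = S_1(1) = 4
t_q=7/4 is in segment 1 (τ=3/4); S_1(τ)=757/256

y_0=3 y_1=1 y_2=4
S(7/4) = 757/256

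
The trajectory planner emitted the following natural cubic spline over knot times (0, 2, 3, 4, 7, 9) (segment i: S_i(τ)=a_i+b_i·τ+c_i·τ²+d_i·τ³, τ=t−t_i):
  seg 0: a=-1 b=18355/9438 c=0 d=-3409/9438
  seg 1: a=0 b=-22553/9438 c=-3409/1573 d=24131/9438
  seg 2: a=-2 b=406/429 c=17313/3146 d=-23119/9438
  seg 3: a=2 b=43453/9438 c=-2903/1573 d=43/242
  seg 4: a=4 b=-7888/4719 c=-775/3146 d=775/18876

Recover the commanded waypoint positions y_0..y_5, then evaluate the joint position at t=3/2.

y_0 = S_0(0) = a_0 = -1
y_1 = S_1(0) = a_1 = 0
y_2 = S_2(0) = a_2 = -2
y_3 = S_3(0) = a_3 = 2
y_4 = S_4(0) = a_4 = 4
y_5 = S_4(2) = 0
t_q=3/2 is in segment 0 (τ=3/2); S_0(τ)=17571/25168

y_0=-1 y_1=0 y_2=-2 y_3=2 y_4=4 y_5=0
S(3/2) = 17571/25168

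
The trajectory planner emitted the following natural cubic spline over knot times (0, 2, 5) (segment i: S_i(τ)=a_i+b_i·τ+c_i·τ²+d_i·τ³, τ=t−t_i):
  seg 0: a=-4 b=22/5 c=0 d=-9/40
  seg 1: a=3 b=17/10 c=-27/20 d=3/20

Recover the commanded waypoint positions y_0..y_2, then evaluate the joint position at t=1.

y_0 = S_0(0) = a_0 = -4
y_1 = S_1(0) = a_1 = 3
y_2 = S_1(3) = 0
t_q=1 is in segment 0 (τ=1); S_0(τ)=7/40

y_0=-4 y_1=3 y_2=0
S(1) = 7/40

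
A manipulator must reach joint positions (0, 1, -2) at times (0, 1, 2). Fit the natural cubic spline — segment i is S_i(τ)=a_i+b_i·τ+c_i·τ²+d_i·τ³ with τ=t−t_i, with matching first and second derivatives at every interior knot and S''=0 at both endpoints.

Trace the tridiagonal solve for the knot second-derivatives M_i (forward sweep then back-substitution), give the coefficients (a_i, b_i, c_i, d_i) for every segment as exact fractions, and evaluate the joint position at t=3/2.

Δ: Δ0=1, Δ1=-3
row 1: diag=4, rhs=-24; c'=1/4, d'=-6
back: M1=-6
M: M0=0, M1=-6, M2=0
seg 0: a=0, c=M0/2=0, d=(M1−M0)/(6·1)=-1, b=Δ0−h0·(2M0+M1)/6=2
seg 1: a=1, c=M1/2=-3, d=(M2−M1)/(6·1)=1, b=Δ1−h1·(2M1+M2)/6=-1
t_q=3/2 → seg 1, τ=1/2; S=1+-1·τ+-3·τ²+1·τ³=-1/8

  seg 0: a=0 b=2 c=0 d=-1
  seg 1: a=1 b=-1 c=-3 d=1
S(3/2) = -1/8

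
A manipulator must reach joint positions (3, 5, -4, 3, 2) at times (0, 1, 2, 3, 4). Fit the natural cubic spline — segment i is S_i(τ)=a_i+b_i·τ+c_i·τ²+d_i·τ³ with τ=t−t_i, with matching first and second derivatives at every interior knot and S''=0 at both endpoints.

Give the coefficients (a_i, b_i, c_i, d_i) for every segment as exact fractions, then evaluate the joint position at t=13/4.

Δ: Δ0=2, Δ1=-9, Δ2=7, Δ3=-1
row 1: diag=4, rhs=-66; c'=1/4, d'=-33/2
row 2: denom=4−1·1/4=15/4; d'=(96−1·-33/2)/(15/4)=30
row 3: denom=4−1·4/15=56/15; d'=(-48−1·30)/(56/15)=-585/28
back: M3=-585/28
back: M2=30−4/15·-585/28=249/7
back: M1=-33/2−1/4·249/7=-711/28
M: M0=0, M1=-711/28, M2=249/7, M3=-585/28, M4=0
seg 0: a=3, c=M0/2=0, d=(M1−M0)/(6·1)=-237/56, b=Δ0−h0·(2M0+M1)/6=349/56
seg 1: a=5, c=M1/2=-711/56, d=(M2−M1)/(6·1)=569/56, b=Δ1−h1·(2M1+M2)/6=-181/28
seg 2: a=-4, c=M2/2=249/14, d=(M3−M2)/(6·1)=-527/56, b=Δ2−h2·(2M2+M3)/6=-11/8
seg 3: a=3, c=M3/2=-585/56, d=(M4−M3)/(6·1)=195/56, b=Δ3−h3·(2M3+M4)/6=167/28
t_q=13/4 → seg 3, τ=1/4; S=3+167/28·τ+-585/56·τ²+195/56·τ³=1993/512

  seg 0: a=3 b=349/56 c=0 d=-237/56
  seg 1: a=5 b=-181/28 c=-711/56 d=569/56
  seg 2: a=-4 b=-11/8 c=249/14 d=-527/56
  seg 3: a=3 b=167/28 c=-585/56 d=195/56
S(13/4) = 1993/512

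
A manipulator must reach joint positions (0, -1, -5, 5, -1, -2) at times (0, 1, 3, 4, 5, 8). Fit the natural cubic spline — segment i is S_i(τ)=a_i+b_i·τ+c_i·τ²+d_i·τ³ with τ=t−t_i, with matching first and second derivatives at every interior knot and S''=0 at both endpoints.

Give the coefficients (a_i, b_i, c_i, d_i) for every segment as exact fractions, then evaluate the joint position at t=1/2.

Δ: Δ0=-1, Δ1=-2, Δ2=10, Δ3=-6, Δ4=-1/3
row 1: diag=6, rhs=-6; c'=1/3, d'=-1
row 2: denom=6−2·1/3=16/3; d'=(72−2·-1)/(16/3)=111/8
row 3: denom=4−1·3/16=61/16; d'=(-96−1·111/8)/(61/16)=-1758/61
row 4: denom=8−1·16/61=472/61; d'=(34−1·-1758/61)/(472/61)=479/59
back: M4=479/59
back: M3=-1758/61−16/61·479/59=-1826/59
back: M2=111/8−3/16·-1826/59=1161/59
back: M1=-1−1/3·1161/59=-446/59
M: M0=0, M1=-446/59, M2=1161/59, M3=-1826/59, M4=479/59, M5=0
seg 0: a=0, c=M0/2=0, d=(M1−M0)/(6·1)=-223/177, b=Δ0−h0·(2M0+M1)/6=46/177
seg 1: a=-1, c=M1/2=-223/59, d=(M2−M1)/(6·2)=1607/708, b=Δ1−h1·(2M1+M2)/6=-623/177
seg 2: a=-5, c=M2/2=1161/118, d=(M3−M2)/(6·1)=-2987/354, b=Δ2−h2·(2M2+M3)/6=1522/177
seg 3: a=5, c=M3/2=-913/59, d=(M4−M3)/(6·1)=2305/354, b=Δ3−h3·(2M3+M4)/6=1049/354
seg 4: a=-1, c=M4/2=479/118, d=(M5−M4)/(6·3)=-479/1062, b=Δ4−h4·(2M4+M5)/6=-1496/177
t_q=1/2 → seg 0, τ=1/2; S=0+46/177·τ+0·τ²+-223/177·τ³=-13/472

  seg 0: a=0 b=46/177 c=0 d=-223/177
  seg 1: a=-1 b=-623/177 c=-223/59 d=1607/708
  seg 2: a=-5 b=1522/177 c=1161/118 d=-2987/354
  seg 3: a=5 b=1049/354 c=-913/59 d=2305/354
  seg 4: a=-1 b=-1496/177 c=479/118 d=-479/1062
S(1/2) = -13/472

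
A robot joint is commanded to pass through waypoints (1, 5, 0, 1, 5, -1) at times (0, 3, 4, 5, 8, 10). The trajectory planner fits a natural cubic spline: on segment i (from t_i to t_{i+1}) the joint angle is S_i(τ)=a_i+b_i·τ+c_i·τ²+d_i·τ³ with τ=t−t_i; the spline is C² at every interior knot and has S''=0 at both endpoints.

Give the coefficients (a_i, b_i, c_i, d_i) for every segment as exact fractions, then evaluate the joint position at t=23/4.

  seg 0: a=1 b=9263/2121 c=0 d=-715/2121
  seg 1: a=5 b=-10042/2121 c=-2145/707 d=5872/2121
  seg 2: a=0 b=-5296/2121 c=3727/707 d=-3764/2121
  seg 3: a=1 b=5774/2121 c=-37/707 d=-871/6363
  seg 4: a=5 b=-2731/2121 c=-908/707 d=454/2121
S(23/4) = 133687/45248

Δ: Δ0=4/3, Δ1=-5, Δ2=1, Δ3=4/3, Δ4=-3
row 1: diag=8, rhs=-38; c'=1/8, d'=-19/4
row 2: denom=4−1·1/8=31/8; d'=(36−1·-19/4)/(31/8)=326/31
row 3: denom=8−1·8/31=240/31; d'=(2−1·326/31)/(240/31)=-11/10
row 4: denom=10−3·31/80=707/80; d'=(-26−3·-11/10)/(707/80)=-1816/707
back: M4=-1816/707
back: M3=-11/10−31/80·-1816/707=-74/707
back: M2=326/31−8/31·-74/707=7454/707
back: M1=-19/4−1/8·7454/707=-4290/707
M: M0=0, M1=-4290/707, M2=7454/707, M3=-74/707, M4=-1816/707, M5=0
seg 0: a=1, c=M0/2=0, d=(M1−M0)/(6·3)=-715/2121, b=Δ0−h0·(2M0+M1)/6=9263/2121
seg 1: a=5, c=M1/2=-2145/707, d=(M2−M1)/(6·1)=5872/2121, b=Δ1−h1·(2M1+M2)/6=-10042/2121
seg 2: a=0, c=M2/2=3727/707, d=(M3−M2)/(6·1)=-3764/2121, b=Δ2−h2·(2M2+M3)/6=-5296/2121
seg 3: a=1, c=M3/2=-37/707, d=(M4−M3)/(6·3)=-871/6363, b=Δ3−h3·(2M3+M4)/6=5774/2121
seg 4: a=5, c=M4/2=-908/707, d=(M5−M4)/(6·2)=454/2121, b=Δ4−h4·(2M4+M5)/6=-2731/2121
t_q=23/4 → seg 3, τ=3/4; S=1+5774/2121·τ+-37/707·τ²+-871/6363·τ³=133687/45248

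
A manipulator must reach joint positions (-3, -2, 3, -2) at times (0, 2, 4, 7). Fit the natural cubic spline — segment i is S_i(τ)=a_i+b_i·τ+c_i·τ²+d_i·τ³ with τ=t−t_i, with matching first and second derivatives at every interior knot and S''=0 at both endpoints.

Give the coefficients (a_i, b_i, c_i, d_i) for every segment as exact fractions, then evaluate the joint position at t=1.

  seg 0: a=-3 b=-14/57 c=0 d=85/456
  seg 1: a=-2 b=227/114 c=85/76 d=-197/456
  seg 2: a=3 b=73/57 c=-28/19 d=28/171
S(1) = -465/152

Δ: Δ0=1/2, Δ1=5/2, Δ2=-5/3
row 1: diag=8, rhs=12; c'=1/4, d'=3/2
row 2: denom=10−2·1/4=19/2; d'=(-25−2·3/2)/(19/2)=-56/19
back: M2=-56/19
back: M1=3/2−1/4·-56/19=85/38
M: M0=0, M1=85/38, M2=-56/19, M3=0
seg 0: a=-3, c=M0/2=0, d=(M1−M0)/(6·2)=85/456, b=Δ0−h0·(2M0+M1)/6=-14/57
seg 1: a=-2, c=M1/2=85/76, d=(M2−M1)/(6·2)=-197/456, b=Δ1−h1·(2M1+M2)/6=227/114
seg 2: a=3, c=M2/2=-28/19, d=(M3−M2)/(6·3)=28/171, b=Δ2−h2·(2M2+M3)/6=73/57
t_q=1 → seg 0, τ=1; S=-3+-14/57·τ+0·τ²+85/456·τ³=-465/152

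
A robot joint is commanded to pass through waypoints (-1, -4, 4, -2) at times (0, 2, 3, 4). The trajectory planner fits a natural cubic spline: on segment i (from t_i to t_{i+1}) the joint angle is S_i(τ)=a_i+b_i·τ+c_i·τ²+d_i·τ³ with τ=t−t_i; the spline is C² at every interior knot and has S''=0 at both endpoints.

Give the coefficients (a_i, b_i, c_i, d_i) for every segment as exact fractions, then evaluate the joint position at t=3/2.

Δ: Δ0=-3/2, Δ1=8, Δ2=-6
row 1: diag=6, rhs=57; c'=1/6, d'=19/2
row 2: denom=4−1·1/6=23/6; d'=(-84−1·19/2)/(23/6)=-561/23
back: M2=-561/23
back: M1=19/2−1/6·-561/23=312/23
M: M0=0, M1=312/23, M2=-561/23, M3=0
seg 0: a=-1, c=M0/2=0, d=(M1−M0)/(6·2)=26/23, b=Δ0−h0·(2M0+M1)/6=-277/46
seg 1: a=-4, c=M1/2=156/23, d=(M2−M1)/(6·1)=-291/46, b=Δ1−h1·(2M1+M2)/6=347/46
seg 2: a=4, c=M2/2=-561/46, d=(M3−M2)/(6·1)=187/46, b=Δ2−h2·(2M2+M3)/6=49/23
t_q=3/2 → seg 0, τ=3/2; S=-1+-277/46·τ+0·τ²+26/23·τ³=-143/23

  seg 0: a=-1 b=-277/46 c=0 d=26/23
  seg 1: a=-4 b=347/46 c=156/23 d=-291/46
  seg 2: a=4 b=49/23 c=-561/46 d=187/46
S(3/2) = -143/23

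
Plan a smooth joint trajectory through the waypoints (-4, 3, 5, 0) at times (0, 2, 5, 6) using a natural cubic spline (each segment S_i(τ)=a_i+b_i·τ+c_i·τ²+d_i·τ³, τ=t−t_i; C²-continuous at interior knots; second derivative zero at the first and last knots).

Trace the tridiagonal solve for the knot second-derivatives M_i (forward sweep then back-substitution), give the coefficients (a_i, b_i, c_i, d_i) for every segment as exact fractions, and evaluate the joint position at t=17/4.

Δ: Δ0=7/2, Δ1=2/3, Δ2=-5
row 1: diag=10, rhs=-17; c'=3/10, d'=-17/10
row 2: denom=8−3·3/10=71/10; d'=(-34−3·-17/10)/(71/10)=-289/71
back: M2=-289/71
back: M1=-17/10−3/10·-289/71=-34/71
M: M0=0, M1=-34/71, M2=-289/71, M3=0
seg 0: a=-4, c=M0/2=0, d=(M1−M0)/(6·2)=-17/426, b=Δ0−h0·(2M0+M1)/6=1559/426
seg 1: a=3, c=M1/2=-17/71, d=(M2−M1)/(6·3)=-85/426, b=Δ1−h1·(2M1+M2)/6=1355/426
seg 2: a=5, c=M2/2=-289/142, d=(M3−M2)/(6·1)=289/426, b=Δ2−h2·(2M2+M3)/6=-776/213
t_q=17/4 → seg 1, τ=9/4; S=3+1355/426·τ+-17/71·τ²+-85/426·τ³=60633/9088

  seg 0: a=-4 b=1559/426 c=0 d=-17/426
  seg 1: a=3 b=1355/426 c=-17/71 d=-85/426
  seg 2: a=5 b=-776/213 c=-289/142 d=289/426
S(17/4) = 60633/9088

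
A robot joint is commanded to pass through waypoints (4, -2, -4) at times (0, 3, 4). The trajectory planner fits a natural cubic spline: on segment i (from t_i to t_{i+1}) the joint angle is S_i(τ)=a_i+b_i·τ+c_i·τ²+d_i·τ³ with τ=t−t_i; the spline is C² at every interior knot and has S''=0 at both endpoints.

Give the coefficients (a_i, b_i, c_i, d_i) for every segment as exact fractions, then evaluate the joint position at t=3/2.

Δ: Δ0=-2, Δ1=-2
row 1: diag=8, rhs=0; c'=1/8, d'=0
back: M1=0
M: M0=0, M1=0, M2=0
seg 0: a=4, c=M0/2=0, d=(M1−M0)/(6·3)=0, b=Δ0−h0·(2M0+M1)/6=-2
seg 1: a=-2, c=M1/2=0, d=(M2−M1)/(6·1)=0, b=Δ1−h1·(2M1+M2)/6=-2
t_q=3/2 → seg 0, τ=3/2; S=4+-2·τ+0·τ²+0·τ³=1

  seg 0: a=4 b=-2 c=0 d=0
  seg 1: a=-2 b=-2 c=0 d=0
S(3/2) = 1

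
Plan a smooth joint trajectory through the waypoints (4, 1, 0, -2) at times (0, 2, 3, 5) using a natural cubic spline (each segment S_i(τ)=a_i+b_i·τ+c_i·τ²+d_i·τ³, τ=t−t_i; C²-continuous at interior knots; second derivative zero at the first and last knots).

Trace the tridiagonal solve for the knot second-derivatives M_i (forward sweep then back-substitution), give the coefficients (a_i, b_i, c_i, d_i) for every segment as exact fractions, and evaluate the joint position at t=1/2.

  seg 0: a=4 b=-117/70 c=0 d=3/70
  seg 1: a=1 b=-81/70 c=9/35 d=-1/10
  seg 2: a=0 b=-33/35 c=-3/70 d=1/140
S(1/2) = 355/112

Δ: Δ0=-3/2, Δ1=-1, Δ2=-1
row 1: diag=6, rhs=3; c'=1/6, d'=1/2
row 2: denom=6−1·1/6=35/6; d'=(0−1·1/2)/(35/6)=-3/35
back: M2=-3/35
back: M1=1/2−1/6·-3/35=18/35
M: M0=0, M1=18/35, M2=-3/35, M3=0
seg 0: a=4, c=M0/2=0, d=(M1−M0)/(6·2)=3/70, b=Δ0−h0·(2M0+M1)/6=-117/70
seg 1: a=1, c=M1/2=9/35, d=(M2−M1)/(6·1)=-1/10, b=Δ1−h1·(2M1+M2)/6=-81/70
seg 2: a=0, c=M2/2=-3/70, d=(M3−M2)/(6·2)=1/140, b=Δ2−h2·(2M2+M3)/6=-33/35
t_q=1/2 → seg 0, τ=1/2; S=4+-117/70·τ+0·τ²+3/70·τ³=355/112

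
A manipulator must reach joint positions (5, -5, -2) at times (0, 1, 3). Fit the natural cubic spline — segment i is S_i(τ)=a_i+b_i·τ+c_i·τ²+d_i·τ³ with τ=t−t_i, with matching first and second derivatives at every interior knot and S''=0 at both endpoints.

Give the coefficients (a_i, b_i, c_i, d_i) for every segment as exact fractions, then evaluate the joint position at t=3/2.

Δ: Δ0=-10, Δ1=3/2
row 1: diag=6, rhs=69; c'=1/3, d'=23/2
back: M1=23/2
M: M0=0, M1=23/2, M2=0
seg 0: a=5, c=M0/2=0, d=(M1−M0)/(6·1)=23/12, b=Δ0−h0·(2M0+M1)/6=-143/12
seg 1: a=-5, c=M1/2=23/4, d=(M2−M1)/(6·2)=-23/24, b=Δ1−h1·(2M1+M2)/6=-37/6
t_q=3/2 → seg 1, τ=1/2; S=-5+-37/6·τ+23/4·τ²+-23/24·τ³=-433/64

  seg 0: a=5 b=-143/12 c=0 d=23/12
  seg 1: a=-5 b=-37/6 c=23/4 d=-23/24
S(3/2) = -433/64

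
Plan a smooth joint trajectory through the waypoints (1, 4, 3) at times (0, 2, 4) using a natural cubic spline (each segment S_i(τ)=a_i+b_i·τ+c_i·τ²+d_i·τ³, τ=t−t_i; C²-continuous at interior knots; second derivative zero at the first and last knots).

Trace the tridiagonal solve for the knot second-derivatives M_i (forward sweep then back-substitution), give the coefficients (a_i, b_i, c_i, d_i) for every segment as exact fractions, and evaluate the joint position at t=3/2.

  seg 0: a=1 b=2 c=0 d=-1/8
  seg 1: a=4 b=1/2 c=-3/4 d=1/8
S(3/2) = 229/64

Δ: Δ0=3/2, Δ1=-1/2
row 1: diag=8, rhs=-12; c'=1/4, d'=-3/2
back: M1=-3/2
M: M0=0, M1=-3/2, M2=0
seg 0: a=1, c=M0/2=0, d=(M1−M0)/(6·2)=-1/8, b=Δ0−h0·(2M0+M1)/6=2
seg 1: a=4, c=M1/2=-3/4, d=(M2−M1)/(6·2)=1/8, b=Δ1−h1·(2M1+M2)/6=1/2
t_q=3/2 → seg 0, τ=3/2; S=1+2·τ+0·τ²+-1/8·τ³=229/64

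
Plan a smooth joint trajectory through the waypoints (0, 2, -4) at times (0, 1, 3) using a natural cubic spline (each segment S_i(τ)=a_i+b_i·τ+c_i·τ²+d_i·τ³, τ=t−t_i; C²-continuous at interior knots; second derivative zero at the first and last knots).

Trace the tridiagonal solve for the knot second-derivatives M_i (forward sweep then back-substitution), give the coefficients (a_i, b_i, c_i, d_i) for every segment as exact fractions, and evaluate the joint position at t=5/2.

Δ: Δ0=2, Δ1=-3
row 1: diag=6, rhs=-30; c'=1/3, d'=-5
back: M1=-5
M: M0=0, M1=-5, M2=0
seg 0: a=0, c=M0/2=0, d=(M1−M0)/(6·1)=-5/6, b=Δ0−h0·(2M0+M1)/6=17/6
seg 1: a=2, c=M1/2=-5/2, d=(M2−M1)/(6·2)=5/12, b=Δ1−h1·(2M1+M2)/6=1/3
t_q=5/2 → seg 1, τ=3/2; S=2+1/3·τ+-5/2·τ²+5/12·τ³=-55/32

  seg 0: a=0 b=17/6 c=0 d=-5/6
  seg 1: a=2 b=1/3 c=-5/2 d=5/12
S(5/2) = -55/32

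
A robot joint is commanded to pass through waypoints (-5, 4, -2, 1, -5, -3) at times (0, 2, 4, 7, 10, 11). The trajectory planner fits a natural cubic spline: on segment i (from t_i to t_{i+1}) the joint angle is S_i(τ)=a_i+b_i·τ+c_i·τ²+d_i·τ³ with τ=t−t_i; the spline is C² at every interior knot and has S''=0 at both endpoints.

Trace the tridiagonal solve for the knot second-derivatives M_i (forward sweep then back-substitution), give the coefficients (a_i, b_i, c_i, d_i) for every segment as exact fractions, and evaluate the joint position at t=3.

  seg 0: a=-5 b=3413/503 c=0 d=-2299/4024
  seg 1: a=4 b=-71/1006 c=-6897/2012 d=1975/2012
  seg 2: a=-2 b=-2015/1006 c=4953/2012 d=-2939/6036
  seg 3: a=1 b=-763/2012 c=-966/503 d=2777/6036
  seg 4: a=-5 b=523/1006 c=4467/2012 d=-1489/2012
S(3) = 746/503

Δ: Δ0=9/2, Δ1=-3, Δ2=1, Δ3=-2, Δ4=2
row 1: diag=8, rhs=-45; c'=1/4, d'=-45/8
row 2: denom=10−2·1/4=19/2; d'=(24−2·-45/8)/(19/2)=141/38
row 3: denom=12−3·6/19=210/19; d'=(-18−3·141/38)/(210/19)=-369/140
row 4: denom=8−3·19/70=503/70; d'=(24−3·-369/140)/(503/70)=4467/1006
back: M4=4467/1006
back: M3=-369/140−19/70·4467/1006=-1932/503
back: M2=141/38−6/19·-1932/503=4953/1006
back: M1=-45/8−1/4·4953/1006=-6897/1006
M: M0=0, M1=-6897/1006, M2=4953/1006, M3=-1932/503, M4=4467/1006, M5=0
seg 0: a=-5, c=M0/2=0, d=(M1−M0)/(6·2)=-2299/4024, b=Δ0−h0·(2M0+M1)/6=3413/503
seg 1: a=4, c=M1/2=-6897/2012, d=(M2−M1)/(6·2)=1975/2012, b=Δ1−h1·(2M1+M2)/6=-71/1006
seg 2: a=-2, c=M2/2=4953/2012, d=(M3−M2)/(6·3)=-2939/6036, b=Δ2−h2·(2M2+M3)/6=-2015/1006
seg 3: a=1, c=M3/2=-966/503, d=(M4−M3)/(6·3)=2777/6036, b=Δ3−h3·(2M3+M4)/6=-763/2012
seg 4: a=-5, c=M4/2=4467/2012, d=(M5−M4)/(6·1)=-1489/2012, b=Δ4−h4·(2M4+M5)/6=523/1006
t_q=3 → seg 1, τ=1; S=4+-71/1006·τ+-6897/2012·τ²+1975/2012·τ³=746/503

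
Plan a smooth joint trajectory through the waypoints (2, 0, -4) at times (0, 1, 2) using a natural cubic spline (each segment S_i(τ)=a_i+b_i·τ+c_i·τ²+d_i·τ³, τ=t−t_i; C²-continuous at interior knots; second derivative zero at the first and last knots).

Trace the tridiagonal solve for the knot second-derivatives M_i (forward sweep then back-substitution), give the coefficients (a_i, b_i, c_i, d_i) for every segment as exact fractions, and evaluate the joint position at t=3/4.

  seg 0: a=2 b=-3/2 c=0 d=-1/2
  seg 1: a=0 b=-3 c=-3/2 d=1/2
S(3/4) = 85/128

Δ: Δ0=-2, Δ1=-4
row 1: diag=4, rhs=-12; c'=1/4, d'=-3
back: M1=-3
M: M0=0, M1=-3, M2=0
seg 0: a=2, c=M0/2=0, d=(M1−M0)/(6·1)=-1/2, b=Δ0−h0·(2M0+M1)/6=-3/2
seg 1: a=0, c=M1/2=-3/2, d=(M2−M1)/(6·1)=1/2, b=Δ1−h1·(2M1+M2)/6=-3
t_q=3/4 → seg 0, τ=3/4; S=2+-3/2·τ+0·τ²+-1/2·τ³=85/128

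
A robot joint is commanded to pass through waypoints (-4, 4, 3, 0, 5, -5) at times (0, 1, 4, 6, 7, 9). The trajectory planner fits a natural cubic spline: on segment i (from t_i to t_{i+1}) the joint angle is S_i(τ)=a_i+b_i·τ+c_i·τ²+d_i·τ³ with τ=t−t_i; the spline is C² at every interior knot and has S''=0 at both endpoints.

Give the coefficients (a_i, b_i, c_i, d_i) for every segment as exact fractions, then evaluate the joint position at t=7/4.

Δ: Δ0=8, Δ1=-1/3, Δ2=-3/2, Δ3=5, Δ4=-5
row 1: diag=8, rhs=-50; c'=3/8, d'=-25/4
row 2: denom=10−3·3/8=71/8; d'=(-7−3·-25/4)/(71/8)=94/71
row 3: denom=6−2·16/71=394/71; d'=(39−2·94/71)/(394/71)=2581/394
row 4: denom=6−1·71/394=2293/394; d'=(-60−1·2581/394)/(2293/394)=-26221/2293
back: M4=-26221/2293
back: M3=2581/394−71/394·-26221/2293=19746/2293
back: M2=94/71−16/71·19746/2293=-1414/2293
back: M1=-25/4−3/8·-1414/2293=-13801/2293
M: M0=0, M1=-13801/2293, M2=-1414/2293, M3=19746/2293, M4=-26221/2293, M5=0
seg 0: a=-4, c=M0/2=0, d=(M1−M0)/(6·1)=-13801/13758, b=Δ0−h0·(2M0+M1)/6=123865/13758
seg 1: a=4, c=M1/2=-13801/4586, d=(M2−M1)/(6·3)=4129/13758, b=Δ1−h1·(2M1+M2)/6=41231/6879
seg 2: a=3, c=M2/2=-707/2293, d=(M3−M2)/(6·2)=5290/6879, b=Δ2−h2·(2M2+M3)/6=-54473/13758
seg 3: a=0, c=M3/2=9873/2293, d=(M4−M3)/(6·1)=-45967/13758, b=Δ3−h3·(2M3+M4)/6=55519/13758
seg 4: a=5, c=M4/2=-26221/4586, d=(M5−M4)/(6·2)=26221/27516, b=Δ4−h4·(2M4+M5)/6=18047/6879
t_q=7/4 → seg 1, τ=3/4; S=4+41231/6879·τ+-13801/4586·τ²+4129/13758·τ³=2033733/293504

  seg 0: a=-4 b=123865/13758 c=0 d=-13801/13758
  seg 1: a=4 b=41231/6879 c=-13801/4586 d=4129/13758
  seg 2: a=3 b=-54473/13758 c=-707/2293 d=5290/6879
  seg 3: a=0 b=55519/13758 c=9873/2293 d=-45967/13758
  seg 4: a=5 b=18047/6879 c=-26221/4586 d=26221/27516
S(7/4) = 2033733/293504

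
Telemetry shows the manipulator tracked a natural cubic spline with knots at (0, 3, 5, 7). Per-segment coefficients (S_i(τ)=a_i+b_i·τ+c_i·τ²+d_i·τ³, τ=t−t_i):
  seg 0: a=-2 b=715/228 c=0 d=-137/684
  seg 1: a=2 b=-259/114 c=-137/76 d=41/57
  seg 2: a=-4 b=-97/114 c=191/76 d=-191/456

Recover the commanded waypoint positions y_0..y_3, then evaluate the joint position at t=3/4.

y_0=-2 y_1=2 y_2=-4 y_3=1
S(3/4) = 1301/4864

y_0 = S_0(0) = a_0 = -2
y_1 = S_1(0) = a_1 = 2
y_2 = S_2(0) = a_2 = -4
y_3 = S_2(2) = 1
t_q=3/4 is in segment 0 (τ=3/4); S_0(τ)=1301/4864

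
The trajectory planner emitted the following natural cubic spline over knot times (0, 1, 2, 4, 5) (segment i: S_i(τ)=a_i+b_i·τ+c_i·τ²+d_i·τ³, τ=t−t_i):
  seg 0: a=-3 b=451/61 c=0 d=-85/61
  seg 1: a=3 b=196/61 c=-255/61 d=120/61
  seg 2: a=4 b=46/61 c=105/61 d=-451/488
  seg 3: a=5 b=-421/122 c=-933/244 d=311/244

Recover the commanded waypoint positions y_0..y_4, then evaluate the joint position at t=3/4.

y_0=-3 y_1=3 y_2=4 y_3=5 y_4=-1
S(3/4) = 7641/3904

y_0 = S_0(0) = a_0 = -3
y_1 = S_1(0) = a_1 = 3
y_2 = S_2(0) = a_2 = 4
y_3 = S_3(0) = a_3 = 5
y_4 = S_3(1) = -1
t_q=3/4 is in segment 0 (τ=3/4); S_0(τ)=7641/3904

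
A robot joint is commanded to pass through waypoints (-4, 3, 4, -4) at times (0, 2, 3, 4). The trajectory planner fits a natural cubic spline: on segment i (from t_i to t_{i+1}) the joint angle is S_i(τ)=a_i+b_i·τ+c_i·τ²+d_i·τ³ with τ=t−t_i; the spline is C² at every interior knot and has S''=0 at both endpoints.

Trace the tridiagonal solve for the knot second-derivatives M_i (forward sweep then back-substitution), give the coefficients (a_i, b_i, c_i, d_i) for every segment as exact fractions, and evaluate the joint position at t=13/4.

Δ: Δ0=7/2, Δ1=1, Δ2=-8
row 1: diag=6, rhs=-15; c'=1/6, d'=-5/2
row 2: denom=4−1·1/6=23/6; d'=(-54−1·-5/2)/(23/6)=-309/23
back: M2=-309/23
back: M1=-5/2−1/6·-309/23=-6/23
M: M0=0, M1=-6/23, M2=-309/23, M3=0
seg 0: a=-4, c=M0/2=0, d=(M1−M0)/(6·2)=-1/46, b=Δ0−h0·(2M0+M1)/6=165/46
seg 1: a=3, c=M1/2=-3/23, d=(M2−M1)/(6·1)=-101/46, b=Δ1−h1·(2M1+M2)/6=153/46
seg 2: a=4, c=M2/2=-309/46, d=(M3−M2)/(6·1)=103/46, b=Δ2−h2·(2M2+M3)/6=-81/23
t_q=13/4 → seg 2, τ=1/4; S=4+-81/23·τ+-309/46·τ²+103/46·τ³=8051/2944

  seg 0: a=-4 b=165/46 c=0 d=-1/46
  seg 1: a=3 b=153/46 c=-3/23 d=-101/46
  seg 2: a=4 b=-81/23 c=-309/46 d=103/46
S(13/4) = 8051/2944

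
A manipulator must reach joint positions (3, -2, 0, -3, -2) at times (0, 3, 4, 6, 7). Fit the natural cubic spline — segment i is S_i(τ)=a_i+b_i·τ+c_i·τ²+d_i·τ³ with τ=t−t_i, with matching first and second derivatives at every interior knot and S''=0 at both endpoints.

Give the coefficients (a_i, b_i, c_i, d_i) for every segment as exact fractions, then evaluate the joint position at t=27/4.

Δ: Δ0=-5/3, Δ1=2, Δ2=-3/2, Δ3=1
row 1: diag=8, rhs=22; c'=1/8, d'=11/4
row 2: denom=6−1·1/8=47/8; d'=(-21−1·11/4)/(47/8)=-190/47
row 3: denom=6−2·16/47=250/47; d'=(15−2·-190/47)/(250/47)=217/50
back: M3=217/50
back: M2=-190/47−16/47·217/50=-138/25
back: M1=11/4−1/8·-138/25=86/25
M: M0=0, M1=86/25, M2=-138/25, M3=217/50, M4=0
seg 0: a=3, c=M0/2=0, d=(M1−M0)/(6·3)=43/225, b=Δ0−h0·(2M0+M1)/6=-254/75
seg 1: a=-2, c=M1/2=43/25, d=(M2−M1)/(6·1)=-112/75, b=Δ1−h1·(2M1+M2)/6=133/75
seg 2: a=0, c=M2/2=-69/25, d=(M3−M2)/(6·2)=493/600, b=Δ2−h2·(2M2+M3)/6=11/15
seg 3: a=-3, c=M3/2=217/100, d=(M4−M3)/(6·1)=-217/300, b=Δ3−h3·(2M3+M4)/6=-67/150
t_q=27/4 → seg 3, τ=3/4; S=-3+-67/150·τ+217/100·τ²+-217/300·τ³=-3097/1280

  seg 0: a=3 b=-254/75 c=0 d=43/225
  seg 1: a=-2 b=133/75 c=43/25 d=-112/75
  seg 2: a=0 b=11/15 c=-69/25 d=493/600
  seg 3: a=-3 b=-67/150 c=217/100 d=-217/300
S(27/4) = -3097/1280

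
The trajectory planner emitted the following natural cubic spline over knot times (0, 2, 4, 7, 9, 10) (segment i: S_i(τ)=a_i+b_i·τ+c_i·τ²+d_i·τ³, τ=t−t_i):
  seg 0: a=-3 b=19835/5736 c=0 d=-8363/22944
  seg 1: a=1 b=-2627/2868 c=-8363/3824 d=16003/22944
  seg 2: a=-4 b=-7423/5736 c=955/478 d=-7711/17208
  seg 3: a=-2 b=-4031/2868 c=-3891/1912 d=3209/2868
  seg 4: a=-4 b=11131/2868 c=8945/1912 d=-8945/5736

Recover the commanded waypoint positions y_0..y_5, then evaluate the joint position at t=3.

y_0=-3 y_1=1 y_2=-4 y_3=-2 y_4=-4 y_5=3
S(3) = -10749/7648

y_0 = S_0(0) = a_0 = -3
y_1 = S_1(0) = a_1 = 1
y_2 = S_2(0) = a_2 = -4
y_3 = S_3(0) = a_3 = -2
y_4 = S_4(0) = a_4 = -4
y_5 = S_4(1) = 3
t_q=3 is in segment 1 (τ=1); S_1(τ)=-10749/7648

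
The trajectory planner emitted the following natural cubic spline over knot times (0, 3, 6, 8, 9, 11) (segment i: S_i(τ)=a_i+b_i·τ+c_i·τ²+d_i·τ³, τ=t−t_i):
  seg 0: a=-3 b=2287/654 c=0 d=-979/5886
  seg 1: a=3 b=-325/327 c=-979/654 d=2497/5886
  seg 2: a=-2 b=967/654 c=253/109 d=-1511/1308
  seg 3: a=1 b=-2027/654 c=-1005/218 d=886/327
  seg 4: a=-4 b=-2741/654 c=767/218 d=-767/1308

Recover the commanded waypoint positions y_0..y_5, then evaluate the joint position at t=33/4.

y_0=-3 y_1=3 y_2=-2 y_3=1 y_4=-4 y_5=-3
S(33/4) = -9/436

y_0 = S_0(0) = a_0 = -3
y_1 = S_1(0) = a_1 = 3
y_2 = S_2(0) = a_2 = -2
y_3 = S_3(0) = a_3 = 1
y_4 = S_4(0) = a_4 = -4
y_5 = S_4(2) = -3
t_q=33/4 is in segment 3 (τ=1/4); S_3(τ)=-9/436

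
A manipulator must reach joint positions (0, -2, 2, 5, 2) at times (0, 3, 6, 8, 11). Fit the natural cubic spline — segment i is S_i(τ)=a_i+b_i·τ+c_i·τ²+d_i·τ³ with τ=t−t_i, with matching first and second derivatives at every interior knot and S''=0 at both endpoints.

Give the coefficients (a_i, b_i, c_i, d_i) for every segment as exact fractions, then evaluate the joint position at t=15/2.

  seg 0: a=0 b=-68/59 c=0 d=86/1593
  seg 1: a=-2 b=18/59 c=86/177 d=-76/1593
  seg 2: a=2 b=114/59 c=10/177 d=-193/1416
  seg 3: a=5 b=185/354 c=-539/708 d=539/6372
S(15/2) = 17239/3776

Δ: Δ0=-2/3, Δ1=4/3, Δ2=3/2, Δ3=-1
row 1: diag=12, rhs=12; c'=1/4, d'=1
row 2: denom=10−3·1/4=37/4; d'=(1−3·1)/(37/4)=-8/37
row 3: denom=10−2·8/37=354/37; d'=(-15−2·-8/37)/(354/37)=-539/354
back: M3=-539/354
back: M2=-8/37−8/37·-539/354=20/177
back: M1=1−1/4·20/177=172/177
M: M0=0, M1=172/177, M2=20/177, M3=-539/354, M4=0
seg 0: a=0, c=M0/2=0, d=(M1−M0)/(6·3)=86/1593, b=Δ0−h0·(2M0+M1)/6=-68/59
seg 1: a=-2, c=M1/2=86/177, d=(M2−M1)/(6·3)=-76/1593, b=Δ1−h1·(2M1+M2)/6=18/59
seg 2: a=2, c=M2/2=10/177, d=(M3−M2)/(6·2)=-193/1416, b=Δ2−h2·(2M2+M3)/6=114/59
seg 3: a=5, c=M3/2=-539/708, d=(M4−M3)/(6·3)=539/6372, b=Δ3−h3·(2M3+M4)/6=185/354
t_q=15/2 → seg 2, τ=3/2; S=2+114/59·τ+10/177·τ²+-193/1416·τ³=17239/3776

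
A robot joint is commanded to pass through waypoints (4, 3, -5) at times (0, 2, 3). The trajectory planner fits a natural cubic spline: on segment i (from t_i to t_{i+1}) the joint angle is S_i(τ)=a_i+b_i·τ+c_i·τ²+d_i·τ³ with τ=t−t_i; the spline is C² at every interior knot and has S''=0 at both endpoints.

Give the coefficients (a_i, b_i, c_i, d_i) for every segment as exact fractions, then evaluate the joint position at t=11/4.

  seg 0: a=4 b=2 c=0 d=-5/8
  seg 1: a=3 b=-11/2 c=-15/4 d=5/4
S(11/4) = -693/256

Δ: Δ0=-1/2, Δ1=-8
row 1: diag=6, rhs=-45; c'=1/6, d'=-15/2
back: M1=-15/2
M: M0=0, M1=-15/2, M2=0
seg 0: a=4, c=M0/2=0, d=(M1−M0)/(6·2)=-5/8, b=Δ0−h0·(2M0+M1)/6=2
seg 1: a=3, c=M1/2=-15/4, d=(M2−M1)/(6·1)=5/4, b=Δ1−h1·(2M1+M2)/6=-11/2
t_q=11/4 → seg 1, τ=3/4; S=3+-11/2·τ+-15/4·τ²+5/4·τ³=-693/256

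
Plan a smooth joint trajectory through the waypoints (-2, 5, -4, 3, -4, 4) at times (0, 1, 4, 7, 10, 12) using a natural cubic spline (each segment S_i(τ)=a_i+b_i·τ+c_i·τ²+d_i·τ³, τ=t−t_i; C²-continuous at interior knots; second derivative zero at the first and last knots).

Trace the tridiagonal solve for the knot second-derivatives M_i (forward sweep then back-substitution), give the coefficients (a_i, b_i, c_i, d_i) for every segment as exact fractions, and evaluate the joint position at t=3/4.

  seg 0: a=-2 b=8594/993 c=0 d=-1643/993
  seg 1: a=5 b=3665/993 c=-1643/331 d=8143/8937
  seg 2: a=-4 b=-1480/993 c=3214/993 d=-5845/8937
  seg 3: a=3 b=269/993 c=-877/331 d=1769/2979
  seg 4: a=-4 b=404/993 c=892/331 d=-446/993
S(3/4) = 80349/21184

Δ: Δ0=7, Δ1=-3, Δ2=7/3, Δ3=-7/3, Δ4=4
row 1: diag=8, rhs=-60; c'=3/8, d'=-15/2
row 2: denom=12−3·3/8=87/8; d'=(32−3·-15/2)/(87/8)=436/87
row 3: denom=12−3·8/29=324/29; d'=(-28−3·436/87)/(324/29)=-104/27
row 4: denom=10−3·29/108=331/36; d'=(38−3·-104/27)/(331/36)=1784/331
back: M4=1784/331
back: M3=-104/27−29/108·1784/331=-1754/331
back: M2=436/87−8/29·-1754/331=6428/993
back: M1=-15/2−3/8·6428/993=-3286/331
M: M0=0, M1=-3286/331, M2=6428/993, M3=-1754/331, M4=1784/331, M5=0
seg 0: a=-2, c=M0/2=0, d=(M1−M0)/(6·1)=-1643/993, b=Δ0−h0·(2M0+M1)/6=8594/993
seg 1: a=5, c=M1/2=-1643/331, d=(M2−M1)/(6·3)=8143/8937, b=Δ1−h1·(2M1+M2)/6=3665/993
seg 2: a=-4, c=M2/2=3214/993, d=(M3−M2)/(6·3)=-5845/8937, b=Δ2−h2·(2M2+M3)/6=-1480/993
seg 3: a=3, c=M3/2=-877/331, d=(M4−M3)/(6·3)=1769/2979, b=Δ3−h3·(2M3+M4)/6=269/993
seg 4: a=-4, c=M4/2=892/331, d=(M5−M4)/(6·2)=-446/993, b=Δ4−h4·(2M4+M5)/6=404/993
t_q=3/4 → seg 0, τ=3/4; S=-2+8594/993·τ+0·τ²+-1643/993·τ³=80349/21184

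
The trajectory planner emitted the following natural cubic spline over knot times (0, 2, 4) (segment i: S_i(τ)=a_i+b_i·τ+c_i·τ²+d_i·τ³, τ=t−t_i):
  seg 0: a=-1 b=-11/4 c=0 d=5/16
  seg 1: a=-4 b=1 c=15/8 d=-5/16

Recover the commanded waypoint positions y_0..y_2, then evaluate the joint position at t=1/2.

y_0=-1 y_1=-4 y_2=3
S(1/2) = -299/128

y_0 = S_0(0) = a_0 = -1
y_1 = S_1(0) = a_1 = -4
y_2 = S_1(2) = 3
t_q=1/2 is in segment 0 (τ=1/2); S_0(τ)=-299/128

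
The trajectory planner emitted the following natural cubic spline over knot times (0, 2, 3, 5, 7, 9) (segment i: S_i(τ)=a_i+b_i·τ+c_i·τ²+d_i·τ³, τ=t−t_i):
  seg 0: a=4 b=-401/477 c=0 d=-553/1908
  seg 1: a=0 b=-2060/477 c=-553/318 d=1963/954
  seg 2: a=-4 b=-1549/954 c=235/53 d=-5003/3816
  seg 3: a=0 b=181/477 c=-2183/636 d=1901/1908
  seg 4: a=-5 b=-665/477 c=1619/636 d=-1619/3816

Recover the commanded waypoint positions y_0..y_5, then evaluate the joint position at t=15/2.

y_0=4 y_1=0 y_2=-4 y_3=0 y_4=-5 y_5=-1
S(15/2) = -52037/10176

y_0 = S_0(0) = a_0 = 4
y_1 = S_1(0) = a_1 = 0
y_2 = S_2(0) = a_2 = -4
y_3 = S_3(0) = a_3 = 0
y_4 = S_4(0) = a_4 = -5
y_5 = S_4(2) = -1
t_q=15/2 is in segment 4 (τ=1/2); S_4(τ)=-52037/10176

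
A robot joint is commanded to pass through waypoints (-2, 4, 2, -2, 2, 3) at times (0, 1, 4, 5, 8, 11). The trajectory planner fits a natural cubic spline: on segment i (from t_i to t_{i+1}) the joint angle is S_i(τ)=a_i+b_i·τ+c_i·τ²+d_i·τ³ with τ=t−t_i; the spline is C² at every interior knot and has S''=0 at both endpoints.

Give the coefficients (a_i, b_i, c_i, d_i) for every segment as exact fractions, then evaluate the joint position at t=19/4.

  seg 0: a=-2 b=10541/1563 c=0 d=-1163/1563
  seg 1: a=4 b=7052/1563 c=-1163/521 d=791/4689
  seg 2: a=2 b=-6763/1563 c=-372/521 d=1627/1563
  seg 3: a=-2 b=-4114/1563 c=1255/521 d=-1699/4689
  seg 4: a=2 b=3185/1563 c=-444/521 d=148/1563
S(19/4) = -40269/33344

Δ: Δ0=6, Δ1=-2/3, Δ2=-4, Δ3=4/3, Δ4=1/3
row 1: diag=8, rhs=-40; c'=3/8, d'=-5
row 2: denom=8−3·3/8=55/8; d'=(-20−3·-5)/(55/8)=-8/11
row 3: denom=8−1·8/55=432/55; d'=(32−1·-8/11)/(432/55)=25/6
row 4: denom=12−3·55/144=521/48; d'=(-6−3·25/6)/(521/48)=-888/521
back: M4=-888/521
back: M3=25/6−55/144·-888/521=2510/521
back: M2=-8/11−8/55·2510/521=-744/521
back: M1=-5−3/8·-744/521=-2326/521
M: M0=0, M1=-2326/521, M2=-744/521, M3=2510/521, M4=-888/521, M5=0
seg 0: a=-2, c=M0/2=0, d=(M1−M0)/(6·1)=-1163/1563, b=Δ0−h0·(2M0+M1)/6=10541/1563
seg 1: a=4, c=M1/2=-1163/521, d=(M2−M1)/(6·3)=791/4689, b=Δ1−h1·(2M1+M2)/6=7052/1563
seg 2: a=2, c=M2/2=-372/521, d=(M3−M2)/(6·1)=1627/1563, b=Δ2−h2·(2M2+M3)/6=-6763/1563
seg 3: a=-2, c=M3/2=1255/521, d=(M4−M3)/(6·3)=-1699/4689, b=Δ3−h3·(2M3+M4)/6=-4114/1563
seg 4: a=2, c=M4/2=-444/521, d=(M5−M4)/(6·3)=148/1563, b=Δ4−h4·(2M4+M5)/6=3185/1563
t_q=19/4 → seg 2, τ=3/4; S=2+-6763/1563·τ+-372/521·τ²+1627/1563·τ³=-40269/33344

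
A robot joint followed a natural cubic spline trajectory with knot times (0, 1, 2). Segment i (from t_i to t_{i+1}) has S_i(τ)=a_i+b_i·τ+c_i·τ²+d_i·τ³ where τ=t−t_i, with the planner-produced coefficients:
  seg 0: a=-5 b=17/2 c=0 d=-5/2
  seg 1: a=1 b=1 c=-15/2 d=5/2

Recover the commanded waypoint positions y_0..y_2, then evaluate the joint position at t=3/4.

y_0=-5 y_1=1 y_2=-3
S(3/4) = 41/128

y_0 = S_0(0) = a_0 = -5
y_1 = S_1(0) = a_1 = 1
y_2 = S_1(1) = -3
t_q=3/4 is in segment 0 (τ=3/4); S_0(τ)=41/128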